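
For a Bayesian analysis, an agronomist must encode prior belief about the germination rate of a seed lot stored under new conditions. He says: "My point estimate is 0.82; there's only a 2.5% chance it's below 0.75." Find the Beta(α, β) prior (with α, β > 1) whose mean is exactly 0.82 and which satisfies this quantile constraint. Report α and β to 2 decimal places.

With mean 0.82 fixed, write α = 0.82s, β = 0.18s where s = α+β.
Need P(θ < 0.75) = 0.025 under Beta(0.82s, 0.18s). Normal approximation: (q−m)/√(m(1−m)/s) ≈ z_{0.025} = -1.96, so s ≈ 0.82·0.18·(-1.96)²/(0.75−0.82)² = 115.7.
At s = 115.7: P(θ<0.75) ≈ 0.032. Adjusting to match 0.025 gives s ≈ 130.77.
So α = 0.82·130.77 ≈ 107.23, β = 0.18·130.77 ≈ 23.54.

α ≈ 107.23, β ≈ 23.54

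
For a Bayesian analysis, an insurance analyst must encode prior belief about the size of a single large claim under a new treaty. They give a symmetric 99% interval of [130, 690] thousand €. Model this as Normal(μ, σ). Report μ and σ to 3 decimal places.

μ = 410.000, σ = 108.703

A symmetric 99% interval runs μ ± z·σ with z = 2.576.
Half-width = 280, so σ = 280/2.576 = 108.703.
μ is the interval midpoint, 410.000.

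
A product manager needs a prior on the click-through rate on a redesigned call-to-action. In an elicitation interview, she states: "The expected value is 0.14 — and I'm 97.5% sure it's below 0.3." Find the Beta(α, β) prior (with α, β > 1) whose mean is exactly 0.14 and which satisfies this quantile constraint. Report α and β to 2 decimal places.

α ≈ 3.39, β ≈ 20.84

With mean 0.14 fixed, write α = 0.14s, β = 0.86s where s = α+β.
Need P(θ < 0.3) = 0.975 under Beta(0.14s, 0.86s). Normal approximation: (q−m)/√(m(1−m)/s) ≈ z_{0.975} = 1.96, so s ≈ 0.14·0.86·(1.96)²/(0.3−0.14)² = 18.1.
At s = 18.1: P(θ<0.3) ≈ 0.958. Adjusting to match 0.975 gives s ≈ 24.24.
So α = 0.14·24.24 ≈ 3.39, β = 0.86·24.24 ≈ 20.84.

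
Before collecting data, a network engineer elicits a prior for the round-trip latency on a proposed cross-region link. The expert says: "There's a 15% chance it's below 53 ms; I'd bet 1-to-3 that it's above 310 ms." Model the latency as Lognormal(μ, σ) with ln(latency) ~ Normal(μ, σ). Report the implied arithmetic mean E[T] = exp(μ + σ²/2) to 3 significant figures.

If T ~ Lognormal(μ,σ) then ln T ~ Normal(μ,σ), so the p-quantile of ln T is μ + z_p·σ.
ln(53) = 3.97 and ln(310) = 5.737; z_{0.15} = -1.036, z_{0.75} = 0.6745.
σ = (5.737 − 3.97)/(0.6745 − (-1.036)) = 1.032.
μ = 3.97 − (-1.036)·1.032 = 5.040.
E[T] = exp(μ + σ²/2) = exp(5.040 + 0.5329) = 263 ms.

E[T] ≈ 263 ms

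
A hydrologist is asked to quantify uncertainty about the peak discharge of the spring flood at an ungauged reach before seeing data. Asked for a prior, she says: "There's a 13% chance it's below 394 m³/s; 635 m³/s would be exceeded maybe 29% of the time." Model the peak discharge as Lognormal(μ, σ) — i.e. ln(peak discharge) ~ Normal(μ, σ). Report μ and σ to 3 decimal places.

If T ~ Lognormal(μ,σ) then ln T ~ Normal(μ,σ), so the p-quantile of ln T is μ + z_p·σ.
ln(394) = 5.976 and ln(635) = 6.454; z_{0.13} = -1.126, z_{0.71} = 0.5534.
σ = (6.454 − 5.976)/(0.5534 − (-1.126)) = 0.284.
μ = 5.976 − (-1.126)·0.284 = 6.296.

μ ≈ 6.296, σ ≈ 0.284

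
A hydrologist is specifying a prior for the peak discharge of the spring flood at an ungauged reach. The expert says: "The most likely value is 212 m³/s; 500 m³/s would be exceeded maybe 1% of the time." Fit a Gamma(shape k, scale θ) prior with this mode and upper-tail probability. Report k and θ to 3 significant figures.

Gamma(k,θ) with k>1 has mode (k−1)θ, so θ = 212/(k−1).
Need P(X < 500) = 0.99 with θ tied to k this way. Start at k = 2, θ = 212: P(X<500) ≈ 0.682.
Too low — raise k to concentrate. Iterating converges to k ≈ 7.46.
Then θ = 212/(7.46−1) ≈ 32.8.

k ≈ 7.46, θ ≈ 32.8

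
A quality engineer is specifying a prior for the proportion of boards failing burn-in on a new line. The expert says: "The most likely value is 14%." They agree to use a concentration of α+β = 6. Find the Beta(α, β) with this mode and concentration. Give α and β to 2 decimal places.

α = 1.56, β = 4.44

For α,β > 1 the Beta mode is (α−1)/(α+β−2). With α+β = 6, the mode is (α−1)/4.
Set (α−1)/4 = 0.14 → α = 1 + 0.14·4 = 1.56.
β = 6 − α = 4.44.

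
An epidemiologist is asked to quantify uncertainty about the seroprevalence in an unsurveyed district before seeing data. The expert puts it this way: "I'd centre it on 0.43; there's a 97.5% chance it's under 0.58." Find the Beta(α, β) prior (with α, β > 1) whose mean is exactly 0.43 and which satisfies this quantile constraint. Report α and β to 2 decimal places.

With mean 0.43 fixed, write α = 0.43s, β = 0.57s where s = α+β.
Need P(θ < 0.58) = 0.975 under Beta(0.43s, 0.57s). Normal approximation: (q−m)/√(m(1−m)/s) ≈ z_{0.975} = 1.96, so s ≈ 0.43·0.57·(1.96)²/(0.58−0.43)² = 41.8.
At s = 41.8: P(θ<0.58) ≈ 0.975. Adjusting to match 0.975 gives s ≈ 42.19.
So α = 0.43·42.19 ≈ 18.14, β = 0.57·42.19 ≈ 24.05.

α ≈ 18.14, β ≈ 24.05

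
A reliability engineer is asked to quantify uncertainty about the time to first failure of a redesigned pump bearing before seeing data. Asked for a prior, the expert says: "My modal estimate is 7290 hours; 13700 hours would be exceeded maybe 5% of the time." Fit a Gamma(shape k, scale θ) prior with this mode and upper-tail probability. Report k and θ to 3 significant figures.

k ≈ 7.99, θ ≈ 1040

Gamma(k,θ) with k>1 has mode (k−1)θ, so θ = 7290/(k−1).
Need P(X < 13700) = 0.95 with θ tied to k this way. Start at k = 2, θ = 7290: P(X<13700) ≈ 0.560.
Too low — raise k to concentrate. Iterating converges to k ≈ 7.99.
Then θ = 7290/(7.99−1) ≈ 1040.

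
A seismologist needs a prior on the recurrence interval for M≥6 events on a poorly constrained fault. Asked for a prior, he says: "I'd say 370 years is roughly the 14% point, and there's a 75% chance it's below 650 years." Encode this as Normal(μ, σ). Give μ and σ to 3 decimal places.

For Normal(μ,σ), the p-quantile is μ + z_p·σ. Here z_{0.14} = -1.08, z_{0.75} = 0.6745.
So 370 = μ − 1.08σ and 650 = μ + 0.6745σ.
Subtracting: σ = (650 − 370)/(0.6745 − (-1.08)) = 159.562.
Then μ = 370 − (-1.08)·159.562 = 542.377.

μ = 542.377, σ = 159.562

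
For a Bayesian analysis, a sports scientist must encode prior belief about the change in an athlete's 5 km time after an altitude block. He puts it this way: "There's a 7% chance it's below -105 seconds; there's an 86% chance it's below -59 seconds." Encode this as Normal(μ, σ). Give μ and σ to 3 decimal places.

μ = -78.442, σ = 17.996

For Normal(μ,σ), the p-quantile is μ + z_p·σ. Here z_{0.07} = -1.476, z_{0.86} = 1.08.
So -105 = μ − 1.476σ and -59 = μ + 1.08σ.
Subtracting: σ = (-59 − -105)/(1.08 − (-1.476)) = 17.996.
Then μ = -105 − (-1.476)·17.996 = -78.442.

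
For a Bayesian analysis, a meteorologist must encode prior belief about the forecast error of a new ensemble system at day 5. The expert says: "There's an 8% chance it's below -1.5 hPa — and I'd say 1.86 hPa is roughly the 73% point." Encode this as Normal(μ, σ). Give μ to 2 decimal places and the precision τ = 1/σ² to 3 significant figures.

μ = 0.84, τ = 0.361

For Normal(μ,σ), the p-quantile is μ + z_p·σ. Here z_{0.08} = -1.405, z_{0.73} = 0.6128.
So -1.5 = μ − 1.405σ and 1.86 = μ + 0.6128σ.
Subtracting: σ = (1.86 − -1.5)/(0.6128 − (-1.405)) = 1.67.
Then μ = -1.5 − (-1.405)·1.67 = 0.84.
Precision τ = 1/σ² = 1/1.665² = 0.361.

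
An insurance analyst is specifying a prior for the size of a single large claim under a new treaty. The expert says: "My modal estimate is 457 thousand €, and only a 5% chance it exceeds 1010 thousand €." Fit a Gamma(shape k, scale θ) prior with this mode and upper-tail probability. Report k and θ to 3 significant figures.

Gamma(k,θ) with k>1 has mode (k−1)θ, so θ = 457/(k−1).
Need P(X < 1010) = 0.95 with θ tied to k this way. Start at k = 2, θ = 457: P(X<1010) ≈ 0.648.
Too low — raise k to concentrate. Iterating converges to k ≈ 5.37.
Then θ = 457/(5.37−1) ≈ 105.

k ≈ 5.37, θ ≈ 105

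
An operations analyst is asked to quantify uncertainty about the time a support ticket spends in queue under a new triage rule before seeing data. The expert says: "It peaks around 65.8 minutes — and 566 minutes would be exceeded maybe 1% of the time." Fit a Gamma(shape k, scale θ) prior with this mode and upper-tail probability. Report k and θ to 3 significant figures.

Gamma(k,θ) with k>1 has mode (k−1)θ, so θ = 65.8/(k−1).
Need P(X < 566) = 0.99 with θ tied to k this way. Start at k = 2, θ = 65.8: P(X<566) ≈ 0.998.
Too high — lower k to spread out. Iterating converges to k ≈ 1.71.
Then θ = 65.8/(1.71−1) ≈ 93.1.

k ≈ 1.71, θ ≈ 93.1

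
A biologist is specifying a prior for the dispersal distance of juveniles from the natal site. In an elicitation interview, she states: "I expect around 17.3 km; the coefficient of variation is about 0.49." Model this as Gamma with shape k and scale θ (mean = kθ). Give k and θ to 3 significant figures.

k ≈ 4.16, θ ≈ 4.15

For Gamma(k, scale θ): mean = kθ, variance = kθ², so CV = 1/√k.
CV = 0.49, hence k = 1/CV² = 4.16.
Then θ = mean/k = 17.3/4.16 = 4.15.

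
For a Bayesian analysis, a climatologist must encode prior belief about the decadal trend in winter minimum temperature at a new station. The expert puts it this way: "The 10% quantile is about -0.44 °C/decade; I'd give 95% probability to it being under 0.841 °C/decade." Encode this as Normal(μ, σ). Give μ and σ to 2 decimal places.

The p-quantile of Normal(μ,σ) is μ + z_p·σ, with z_{0.1} = -1.282 and z_{0.95} = 1.645.
Eliminate σ: μ = (z₂·x₁ − z₁·x₂)/(z₂ − z₁) = (1.645·-0.44 − (-1.282)·0.841)/2.926 = 0.12.
Then σ = (x₂ − x₁)/(z₂ − z₁) = (0.841 − -0.44)/2.926 = 0.44.

μ = 0.12, σ = 0.44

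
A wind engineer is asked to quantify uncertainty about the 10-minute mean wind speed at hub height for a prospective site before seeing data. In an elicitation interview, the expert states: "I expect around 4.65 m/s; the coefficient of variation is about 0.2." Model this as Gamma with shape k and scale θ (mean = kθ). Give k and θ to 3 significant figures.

For Gamma(k, scale θ): mean = kθ, variance = kθ², so CV = 1/√k.
CV = 0.2, hence k = 1/CV² = 25.
Then θ = mean/k = 4.65/25 = 0.186.

k ≈ 25, θ ≈ 0.186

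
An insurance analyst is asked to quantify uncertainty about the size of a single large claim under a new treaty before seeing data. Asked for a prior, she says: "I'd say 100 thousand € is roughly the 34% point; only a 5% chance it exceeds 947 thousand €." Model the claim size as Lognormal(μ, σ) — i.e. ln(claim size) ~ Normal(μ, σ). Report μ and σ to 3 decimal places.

If T ~ Lognormal(μ,σ) then ln T ~ Normal(μ,σ), so the p-quantile of ln T is μ + z_p·σ.
ln(100) = 4.605 and ln(947) = 6.853; z_{0.34} = -0.4125, z_{0.95} = 1.645.
σ = (6.853 − 4.605)/(1.645 − (-0.4125)) = 1.093.
μ = 4.605 − (-0.4125)·1.093 = 5.056.

μ ≈ 5.056, σ ≈ 1.093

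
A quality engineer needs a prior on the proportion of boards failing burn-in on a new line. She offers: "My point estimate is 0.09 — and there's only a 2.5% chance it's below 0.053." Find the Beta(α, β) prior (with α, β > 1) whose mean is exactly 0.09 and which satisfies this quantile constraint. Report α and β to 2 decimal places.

α ≈ 16.38, β ≈ 165.62

With mean 0.09 fixed, write α = 0.09s, β = 0.91s where s = α+β.
Need P(θ < 0.053) = 0.025 under Beta(0.09s, 0.91s). Normal approximation: (q−m)/√(m(1−m)/s) ≈ z_{0.025} = -1.96, so s ≈ 0.09·0.91·(-1.96)²/(0.053−0.09)² = 229.8.
At s = 229.8: P(θ<0.053) ≈ 0.013. Adjusting to match 0.025 gives s ≈ 182.00.
So α = 0.09·182.00 ≈ 16.38, β = 0.91·182.00 ≈ 165.62.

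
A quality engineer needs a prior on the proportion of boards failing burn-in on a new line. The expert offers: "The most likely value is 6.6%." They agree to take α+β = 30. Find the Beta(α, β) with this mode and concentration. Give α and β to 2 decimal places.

For α,β > 1 the Beta mode is (α−1)/(α+β−2). With α+β = 30, the mode is (α−1)/28.
Set (α−1)/28 = 0.066 → α = 1 + 0.066·28 = 2.85.
β = 30 − α = 27.15.

α = 2.85, β = 27.15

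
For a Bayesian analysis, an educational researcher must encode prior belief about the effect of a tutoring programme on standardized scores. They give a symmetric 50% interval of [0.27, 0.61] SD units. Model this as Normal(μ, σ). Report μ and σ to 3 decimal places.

μ = 0.440, σ = 0.252

A symmetric 50% interval runs μ ± z·σ with z = 0.6745.
Half-width = 0.17, so σ = 0.17/0.6745 = 0.252.
μ is the interval midpoint, 0.440.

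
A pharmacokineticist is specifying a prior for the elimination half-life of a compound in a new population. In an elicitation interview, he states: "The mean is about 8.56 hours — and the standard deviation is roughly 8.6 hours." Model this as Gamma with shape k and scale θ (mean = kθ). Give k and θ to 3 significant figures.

For Gamma(k, scale θ): mean = kθ, variance = kθ², so CV = 1/√k.
CV = SD/mean = 8.6/8.56 = 1.005, hence k = 1/CV² = 0.991.
Then θ = mean/k = 8.56/0.991 = 8.64.

k ≈ 0.991, θ ≈ 8.64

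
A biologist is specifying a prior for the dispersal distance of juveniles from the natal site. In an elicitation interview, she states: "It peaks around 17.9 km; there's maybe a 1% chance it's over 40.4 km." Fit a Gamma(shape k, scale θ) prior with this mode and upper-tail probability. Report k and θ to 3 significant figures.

Gamma(k,θ) with k>1 has mode (k−1)θ, so θ = 17.9/(k−1).
Need P(X < 40.4) = 0.99 with θ tied to k this way. Start at k = 2, θ = 17.9: P(X<40.4) ≈ 0.659.
Too low — raise k to concentrate. Iterating converges to k ≈ 8.24.
Then θ = 17.9/(8.24−1) ≈ 2.47.

k ≈ 8.24, θ ≈ 2.47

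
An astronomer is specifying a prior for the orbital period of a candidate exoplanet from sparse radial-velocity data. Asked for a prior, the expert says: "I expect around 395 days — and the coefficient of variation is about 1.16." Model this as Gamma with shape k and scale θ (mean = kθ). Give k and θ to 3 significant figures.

For Gamma(k, scale θ): mean = kθ, variance = kθ², so CV = 1/√k.
CV = 1.16, hence k = 1/CV² = 0.743.
Then θ = mean/k = 395/0.743 = 532.

k ≈ 0.743, θ ≈ 532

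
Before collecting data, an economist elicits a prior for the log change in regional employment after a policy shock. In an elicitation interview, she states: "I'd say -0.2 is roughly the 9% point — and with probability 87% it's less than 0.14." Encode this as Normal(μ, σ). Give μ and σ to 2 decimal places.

μ = -0.02, σ = 0.14

For Normal(μ,σ), the p-quantile is μ + z_p·σ. Here z_{0.09} = -1.341, z_{0.87} = 1.126.
So -0.2 = μ − 1.341σ and 0.14 = μ + 1.126σ.
Subtracting: σ = (0.14 − -0.2)/(1.126 − (-1.341)) = 0.14.
Then μ = -0.2 − (-1.341)·0.14 = -0.02.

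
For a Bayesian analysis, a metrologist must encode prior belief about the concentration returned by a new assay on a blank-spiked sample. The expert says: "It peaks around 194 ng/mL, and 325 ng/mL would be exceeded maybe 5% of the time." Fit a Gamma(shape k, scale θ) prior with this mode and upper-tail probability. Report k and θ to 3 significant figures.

Gamma(k,θ) with k>1 has mode (k−1)θ, so θ = 194/(k−1).
Need P(X < 325) = 0.95 with θ tied to k this way. Start at k = 2, θ = 194: P(X<325) ≈ 0.499.
Too low — raise k to concentrate. Iterating converges to k ≈ 11.5.
Then θ = 194/(11.5−1) ≈ 18.5.

k ≈ 11.5, θ ≈ 18.5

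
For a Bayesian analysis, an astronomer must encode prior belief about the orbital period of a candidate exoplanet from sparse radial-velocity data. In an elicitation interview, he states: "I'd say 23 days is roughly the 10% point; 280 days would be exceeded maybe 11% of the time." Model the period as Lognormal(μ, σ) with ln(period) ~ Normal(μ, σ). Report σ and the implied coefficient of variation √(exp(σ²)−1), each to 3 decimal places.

σ ≈ 0.996, CV ≈ 1.304

If T ~ Lognormal(μ,σ) then ln T ~ Normal(μ,σ), so the p-quantile of ln T is μ + z_p·σ.
ln(23) = 3.135 and ln(280) = 5.635; z_{0.1} = -1.282, z_{0.89} = 1.227.
σ = (5.635 − 3.135)/(1.227 − (-1.282)) = 0.996.
μ = 3.135 − (-1.282)·0.996 = 4.413.
CV = √(exp(σ²)−1) = √(exp(0.9930)−1) = 1.304.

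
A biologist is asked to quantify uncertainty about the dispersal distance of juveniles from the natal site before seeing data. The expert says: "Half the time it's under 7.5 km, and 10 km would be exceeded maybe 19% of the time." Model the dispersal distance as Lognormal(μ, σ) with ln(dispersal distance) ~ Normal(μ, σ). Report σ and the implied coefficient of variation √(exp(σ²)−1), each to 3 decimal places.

If T ~ Lognormal(μ,σ) then ln T ~ Normal(μ,σ), so the p-quantile of ln T is μ + z_p·σ.
ln(7.5) = 2.015 and ln(10) = 2.303; z_{0.5} = 0, z_{0.81} = 0.8779.
σ = (2.303 − 2.015)/(0.8779 − (0)) = 0.328.
μ = 2.015 − (0)·0.328 = 2.015.
CV = √(exp(σ²)−1) = √(exp(0.1074)−1) = 0.337.

σ ≈ 0.328, CV ≈ 0.337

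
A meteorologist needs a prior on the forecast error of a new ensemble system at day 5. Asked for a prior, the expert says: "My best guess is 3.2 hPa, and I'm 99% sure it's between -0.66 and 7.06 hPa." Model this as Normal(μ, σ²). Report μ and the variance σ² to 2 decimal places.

μ = 3.20, σ² = 2.25

A symmetric 99% interval runs μ ± z·σ with z = 2.576.
Half-width = 3.86, so σ = 3.86/2.576 = 1.499 and σ² = 2.25.
μ is the stated best guess, 3.20.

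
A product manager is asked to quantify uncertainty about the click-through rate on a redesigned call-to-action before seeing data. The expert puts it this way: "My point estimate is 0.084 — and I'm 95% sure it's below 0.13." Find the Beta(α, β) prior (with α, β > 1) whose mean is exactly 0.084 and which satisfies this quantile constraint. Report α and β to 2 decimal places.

With mean 0.084 fixed, write α = 0.084s, β = 0.916s where s = α+β.
Need P(θ < 0.13) = 0.95 under Beta(0.084s, 0.916s). Normal approximation: (q−m)/√(m(1−m)/s) ≈ z_{0.95} = 1.64, so s ≈ 0.084·0.916·(1.64)²/(0.13−0.084)² = 98.4.
At s = 98.4: P(θ<0.13) ≈ 0.937. Adjusting to match 0.95 gives s ≈ 115.52.
So α = 0.084·115.52 ≈ 9.70, β = 0.916·115.52 ≈ 105.81.

α ≈ 9.70, β ≈ 105.81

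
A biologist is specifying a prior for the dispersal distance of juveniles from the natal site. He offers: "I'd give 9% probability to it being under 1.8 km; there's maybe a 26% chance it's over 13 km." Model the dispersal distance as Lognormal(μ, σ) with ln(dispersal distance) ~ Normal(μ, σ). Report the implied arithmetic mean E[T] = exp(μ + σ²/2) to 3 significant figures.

E[T] ≈ 11.2 km

If T ~ Lognormal(μ,σ) then ln T ~ Normal(μ,σ), so the p-quantile of ln T is μ + z_p·σ.
ln(1.8) = 0.5878 and ln(13) = 2.565; z_{0.09} = -1.341, z_{0.74} = 0.6433.
σ = (2.565 − 0.5878)/(0.6433 − (-1.341)) = 0.997.
μ = 0.5878 − (-1.341)·0.997 = 1.924.
E[T] = exp(μ + σ²/2) = exp(1.924 + 0.4965) = 11.2 km.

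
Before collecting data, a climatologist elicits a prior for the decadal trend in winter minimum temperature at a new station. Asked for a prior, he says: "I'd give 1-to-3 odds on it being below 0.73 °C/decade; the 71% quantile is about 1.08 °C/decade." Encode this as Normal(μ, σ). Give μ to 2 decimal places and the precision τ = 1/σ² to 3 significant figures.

The p-quantile of Normal(μ,σ) is μ + z_p·σ, with z_{0.25} = -0.6745 and z_{0.71} = 0.5534.
Eliminate σ: μ = (z₂·x₁ − z₁·x₂)/(z₂ − z₁) = (0.5534·0.73 − (-0.6745)·1.08)/1.228 = 0.92.
Then σ = (x₂ − x₁)/(z₂ − z₁) = (1.08 − 0.73)/1.228 = 0.29.
Precision τ = 1/σ² = 1/0.285² = 12.3.

μ = 0.92, τ = 12.3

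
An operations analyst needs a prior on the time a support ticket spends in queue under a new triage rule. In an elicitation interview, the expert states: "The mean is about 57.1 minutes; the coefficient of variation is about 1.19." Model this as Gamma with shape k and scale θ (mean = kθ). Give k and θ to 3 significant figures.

k ≈ 0.706, θ ≈ 80.9

For Gamma(k, scale θ): mean = kθ, variance = kθ², so CV = 1/√k.
CV = 1.19, hence k = 1/CV² = 0.706.
Then θ = mean/k = 57.1/0.706 = 80.9.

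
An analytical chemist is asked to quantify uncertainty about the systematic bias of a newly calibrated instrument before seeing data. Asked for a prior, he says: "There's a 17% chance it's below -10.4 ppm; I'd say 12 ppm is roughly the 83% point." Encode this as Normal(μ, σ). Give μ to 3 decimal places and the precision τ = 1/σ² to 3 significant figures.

For Normal(μ,σ), the p-quantile is μ + z_p·σ. Here z_{0.17} = -0.9542, z_{0.83} = 0.9542.
So -10.4 = μ − 0.9542σ and 12 = μ + 0.9542σ.
Subtracting: σ = (12 − -10.4)/(0.9542 − (-0.9542)) = 11.738.
Then μ = -10.4 − (-0.9542)·11.738 = 0.800.
Precision τ = 1/σ² = 1/11.74² = 0.00726.

μ = 0.800, τ = 0.00726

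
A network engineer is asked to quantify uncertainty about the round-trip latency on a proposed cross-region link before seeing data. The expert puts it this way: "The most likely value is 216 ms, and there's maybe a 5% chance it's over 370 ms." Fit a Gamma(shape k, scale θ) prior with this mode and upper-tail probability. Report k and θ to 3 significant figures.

Gamma(k,θ) with k>1 has mode (k−1)θ, so θ = 216/(k−1).
Need P(X < 370) = 0.95 with θ tied to k this way. Start at k = 2, θ = 216: P(X<370) ≈ 0.511.
Too low — raise k to concentrate. Iterating converges to k ≈ 10.6.
Then θ = 216/(10.6−1) ≈ 22.4.

k ≈ 10.6, θ ≈ 22.4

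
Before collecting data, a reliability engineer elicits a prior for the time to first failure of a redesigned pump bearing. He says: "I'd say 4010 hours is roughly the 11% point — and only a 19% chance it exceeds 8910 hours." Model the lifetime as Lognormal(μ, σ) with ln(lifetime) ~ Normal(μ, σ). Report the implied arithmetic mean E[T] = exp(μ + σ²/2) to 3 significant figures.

If T ~ Lognormal(μ,σ) then ln T ~ Normal(μ,σ), so the p-quantile of ln T is μ + z_p·σ.
ln(4010) = 8.297 and ln(8910) = 9.095; z_{0.11} = -1.227, z_{0.81} = 0.8779.
σ = (9.095 − 8.297)/(0.8779 − (-1.227)) = 0.379.
μ = 8.297 − (-1.227)·0.379 = 8.762.
E[T] = exp(μ + σ²/2) = exp(8.762 + 0.0720) = 6860 hours.

E[T] ≈ 6860 hours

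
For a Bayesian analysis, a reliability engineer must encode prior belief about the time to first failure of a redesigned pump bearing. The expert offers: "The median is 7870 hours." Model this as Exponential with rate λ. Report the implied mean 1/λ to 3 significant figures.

mean ≈ 11400 hours

Exponential median = ln 2 / λ, so λ = ln 2 / 7870.0 = 8.81e-05.
Mean = 1/λ = 11400 hours.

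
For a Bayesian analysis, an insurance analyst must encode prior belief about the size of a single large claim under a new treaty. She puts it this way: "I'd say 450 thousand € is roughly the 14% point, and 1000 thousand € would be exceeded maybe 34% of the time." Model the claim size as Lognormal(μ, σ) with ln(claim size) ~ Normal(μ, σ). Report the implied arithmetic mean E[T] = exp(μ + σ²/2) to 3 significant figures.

If T ~ Lognormal(μ,σ) then ln T ~ Normal(μ,σ), so the p-quantile of ln T is μ + z_p·σ.
ln(450) = 6.109 and ln(1000) = 6.908; z_{0.14} = -1.08, z_{0.66} = 0.4125.
σ = (6.908 − 6.109)/(0.4125 − (-1.08)) = 0.535.
μ = 6.109 − (-1.08)·0.535 = 6.687.
E[T] = exp(μ + σ²/2) = exp(6.687 + 0.1431) = 925 thousand €.

E[T] ≈ 925 thousand €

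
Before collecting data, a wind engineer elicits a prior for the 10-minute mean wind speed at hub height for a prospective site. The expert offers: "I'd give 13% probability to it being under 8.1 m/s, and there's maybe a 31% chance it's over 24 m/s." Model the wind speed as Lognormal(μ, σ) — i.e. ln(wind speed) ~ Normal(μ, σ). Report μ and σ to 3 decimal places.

μ ≈ 2.846, σ ≈ 0.670

If T ~ Lognormal(μ,σ) then ln T ~ Normal(μ,σ), so the p-quantile of ln T is μ + z_p·σ.
ln(8.1) = 2.092 and ln(24) = 3.178; z_{0.13} = -1.126, z_{0.69} = 0.4959.
σ = (3.178 − 2.092)/(0.4959 − (-1.126)) = 0.670.
μ = 2.092 − (-1.126)·0.670 = 2.846.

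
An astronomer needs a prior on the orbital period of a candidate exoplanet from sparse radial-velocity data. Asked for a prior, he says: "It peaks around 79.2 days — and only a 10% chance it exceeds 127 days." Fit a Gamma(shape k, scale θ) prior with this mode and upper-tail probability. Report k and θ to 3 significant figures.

Gamma(k,θ) with k>1 has mode (k−1)θ, so θ = 79.2/(k−1).
Need P(X < 127) = 0.9 with θ tied to k this way. Start at k = 2, θ = 79.2: P(X<127) ≈ 0.476.
Too low — raise k to concentrate. Iterating converges to k ≈ 9.43.
Then θ = 79.2/(9.43−1) ≈ 9.4.

k ≈ 9.43, θ ≈ 9.4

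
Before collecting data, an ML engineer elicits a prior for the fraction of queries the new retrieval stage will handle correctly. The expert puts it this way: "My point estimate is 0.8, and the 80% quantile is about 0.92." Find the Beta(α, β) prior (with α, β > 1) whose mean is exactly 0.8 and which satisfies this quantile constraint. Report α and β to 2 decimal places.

α ≈ 6.29, β ≈ 1.57

With mean 0.8 fixed, write α = 0.8s, β = 0.2s where s = α+β.
Need P(θ < 0.92) = 0.8 under Beta(0.8s, 0.2s). Normal approximation: (q−m)/√(m(1−m)/s) ≈ z_{0.8} = 0.842, so s ≈ 0.8·0.2·(0.842)²/(0.92−0.8)² = 7.9.
At s = 7.9: P(θ<0.92) ≈ 0.800. Adjusting to match 0.8 gives s ≈ 7.87.
So α = 0.8·7.87 ≈ 6.29, β = 0.2·7.87 ≈ 1.57.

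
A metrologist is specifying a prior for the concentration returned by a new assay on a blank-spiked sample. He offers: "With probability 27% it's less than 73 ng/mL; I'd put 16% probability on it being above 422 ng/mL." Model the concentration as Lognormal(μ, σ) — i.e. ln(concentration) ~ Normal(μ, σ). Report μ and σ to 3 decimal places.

μ ≈ 4.959, σ ≈ 1.092

If T ~ Lognormal(μ,σ) then ln T ~ Normal(μ,σ), so the p-quantile of ln T is μ + z_p·σ.
ln(73) = 4.29 and ln(422) = 6.045; z_{0.27} = -0.6128, z_{0.84} = 0.9945.
σ = (6.045 − 4.29)/(0.9945 − (-0.6128)) = 1.092.
μ = 4.29 − (-0.6128)·1.092 = 4.959.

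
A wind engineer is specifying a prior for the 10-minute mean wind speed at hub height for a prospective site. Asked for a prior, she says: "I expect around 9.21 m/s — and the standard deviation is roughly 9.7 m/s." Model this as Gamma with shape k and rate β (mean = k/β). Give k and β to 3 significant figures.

For Gamma(k, rate β): mean = k/β, variance = k/β², so CV = 1/√k.
CV = SD/mean = 9.7/9.21 = 1.053, hence k = 1/CV² = 0.902.
Then β = k/mean = 0.902/9.21 = 0.0979.

k ≈ 0.902, β ≈ 0.0979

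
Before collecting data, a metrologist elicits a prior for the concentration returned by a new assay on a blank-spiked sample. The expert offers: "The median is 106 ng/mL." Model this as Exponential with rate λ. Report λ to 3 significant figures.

λ ≈ 0.00654

Exponential median = ln 2 / λ, so λ = ln 2 / 106.0 = 0.00654.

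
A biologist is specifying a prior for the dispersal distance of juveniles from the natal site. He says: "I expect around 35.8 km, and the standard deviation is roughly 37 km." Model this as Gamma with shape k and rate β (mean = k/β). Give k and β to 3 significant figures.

For Gamma(k, rate β): mean = k/β, variance = k/β², so CV = 1/√k.
CV = SD/mean = 37/35.8 = 1.034, hence k = 1/CV² = 0.936.
Then β = k/mean = 0.936/35.8 = 0.0262.

k ≈ 0.936, β ≈ 0.0262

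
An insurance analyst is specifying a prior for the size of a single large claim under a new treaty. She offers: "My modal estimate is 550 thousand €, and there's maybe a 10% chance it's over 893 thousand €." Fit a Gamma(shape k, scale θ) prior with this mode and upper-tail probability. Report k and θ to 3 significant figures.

k ≈ 9.01, θ ≈ 68.6

Gamma(k,θ) with k>1 has mode (k−1)θ, so θ = 550/(k−1).
Need P(X < 893) = 0.9 with θ tied to k this way. Start at k = 2, θ = 550: P(X<893) ≈ 0.483.
Too low — raise k to concentrate. Iterating converges to k ≈ 9.01.
Then θ = 550/(9.01−1) ≈ 68.6.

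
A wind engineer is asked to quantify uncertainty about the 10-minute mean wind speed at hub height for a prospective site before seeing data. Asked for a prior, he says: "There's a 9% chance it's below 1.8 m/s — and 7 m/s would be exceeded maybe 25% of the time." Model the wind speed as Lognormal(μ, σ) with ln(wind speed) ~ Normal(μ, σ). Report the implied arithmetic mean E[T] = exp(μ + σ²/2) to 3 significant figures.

If T ~ Lognormal(μ,σ) then ln T ~ Normal(μ,σ), so the p-quantile of ln T is μ + z_p·σ.
ln(1.8) = 0.5878 and ln(7) = 1.946; z_{0.09} = -1.341, z_{0.75} = 0.6745.
σ = (1.946 − 0.5878)/(0.6745 − (-1.341)) = 0.674.
μ = 0.5878 − (-1.341)·0.674 = 1.491.
E[T] = exp(μ + σ²/2) = exp(1.491 + 0.2271) = 5.58 m/s.

E[T] ≈ 5.58 m/s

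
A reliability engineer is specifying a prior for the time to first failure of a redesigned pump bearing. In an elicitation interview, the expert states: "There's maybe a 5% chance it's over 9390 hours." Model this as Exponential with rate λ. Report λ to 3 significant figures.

λ ≈ 0.000319

P(T > 9390.0) = e^(−λ·9390.0) = 0.05, so λ = −ln(0.05)/9390.0 = 0.000319.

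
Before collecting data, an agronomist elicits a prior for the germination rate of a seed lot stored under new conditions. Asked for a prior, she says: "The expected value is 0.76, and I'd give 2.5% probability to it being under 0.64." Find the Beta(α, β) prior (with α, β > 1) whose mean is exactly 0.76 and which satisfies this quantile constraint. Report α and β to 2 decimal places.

With mean 0.76 fixed, write α = 0.76s, β = 0.24s where s = α+β.
Need P(θ < 0.64) = 0.025 under Beta(0.76s, 0.24s). Normal approximation: (q−m)/√(m(1−m)/s) ≈ z_{0.025} = -1.96, so s ≈ 0.76·0.24·(-1.96)²/(0.64−0.76)² = 48.7.
At s = 48.7: P(θ<0.64) ≈ 0.032. Adjusting to match 0.025 gives s ≈ 55.09.
So α = 0.76·55.09 ≈ 41.87, β = 0.24·55.09 ≈ 13.22.

α ≈ 41.87, β ≈ 13.22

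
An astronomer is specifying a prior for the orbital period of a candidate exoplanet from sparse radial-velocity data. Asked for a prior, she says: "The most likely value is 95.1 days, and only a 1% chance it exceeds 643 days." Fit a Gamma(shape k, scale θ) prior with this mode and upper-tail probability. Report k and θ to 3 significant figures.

Gamma(k,θ) with k>1 has mode (k−1)θ, so θ = 95.1/(k−1).
Need P(X < 643) = 0.99 with θ tied to k this way. Start at k = 2, θ = 95.1: P(X<643) ≈ 0.991.
Too high — lower k to spread out. Iterating converges to k ≈ 1.97.
Then θ = 95.1/(1.97−1) ≈ 97.5.

k ≈ 1.97, θ ≈ 97.5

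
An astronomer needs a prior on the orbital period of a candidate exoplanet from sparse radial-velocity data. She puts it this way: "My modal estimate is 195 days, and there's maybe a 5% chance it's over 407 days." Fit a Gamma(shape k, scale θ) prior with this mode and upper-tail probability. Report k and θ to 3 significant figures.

k ≈ 6.1, θ ≈ 38.2

Gamma(k,θ) with k>1 has mode (k−1)θ, so θ = 195/(k−1).
Need P(X < 407) = 0.95 with θ tied to k this way. Start at k = 2, θ = 195: P(X<407) ≈ 0.617.
Too low — raise k to concentrate. Iterating converges to k ≈ 6.1.
Then θ = 195/(6.1−1) ≈ 38.2.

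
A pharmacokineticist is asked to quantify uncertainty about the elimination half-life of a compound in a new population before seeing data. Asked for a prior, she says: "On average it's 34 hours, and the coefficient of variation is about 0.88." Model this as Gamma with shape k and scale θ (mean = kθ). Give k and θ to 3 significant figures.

k ≈ 1.29, θ ≈ 26.3

For Gamma(k, scale θ): mean = kθ, variance = kθ², so CV = 1/√k.
CV = 0.88, hence k = 1/CV² = 1.29.
Then θ = mean/k = 34/1.29 = 26.3.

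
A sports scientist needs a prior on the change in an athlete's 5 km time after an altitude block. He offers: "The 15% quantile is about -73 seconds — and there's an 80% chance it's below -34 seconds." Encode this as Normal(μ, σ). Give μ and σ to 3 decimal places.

The p-quantile of Normal(μ,σ) is μ + z_p·σ, with z_{0.15} = -1.036 and z_{0.8} = 0.8416.
Eliminate σ: μ = (z₂·x₁ − z₁·x₂)/(z₂ − z₁) = (0.8416·-73 − (-1.036)·-34)/1.878 = -51.477.
Then σ = (x₂ − x₁)/(z₂ − z₁) = (-34 − -73)/1.878 = 20.766.

μ = -51.477, σ = 20.766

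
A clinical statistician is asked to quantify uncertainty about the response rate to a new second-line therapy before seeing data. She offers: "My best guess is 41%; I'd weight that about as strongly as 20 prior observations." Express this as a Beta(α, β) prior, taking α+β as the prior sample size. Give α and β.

Under the effective-sample-size interpretation, Beta(α, β) has prior mean α/(α+β) and prior sample size α+β.
So α+β = 20 and α/(α+β) = 0.41, giving α = 0.41·20 = 8.2 and β = 20 − 8.2 = 11.8.

α = 8.2, β = 11.8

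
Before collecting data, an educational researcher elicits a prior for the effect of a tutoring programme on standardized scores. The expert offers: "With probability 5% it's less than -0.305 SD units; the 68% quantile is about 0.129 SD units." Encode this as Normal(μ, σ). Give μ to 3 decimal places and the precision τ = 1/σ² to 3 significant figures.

μ = 0.033, τ = 23.7

The p-quantile of Normal(μ,σ) is μ + z_p·σ, with z_{0.05} = -1.645 and z_{0.68} = 0.4677.
Eliminate σ: μ = (z₂·x₁ − z₁·x₂)/(z₂ − z₁) = (0.4677·-0.305 − (-1.645)·0.129)/2.113 = 0.033.
Then σ = (x₂ − x₁)/(z₂ − z₁) = (0.129 − -0.305)/2.113 = 0.205.
Precision τ = 1/σ² = 1/0.2054² = 23.7.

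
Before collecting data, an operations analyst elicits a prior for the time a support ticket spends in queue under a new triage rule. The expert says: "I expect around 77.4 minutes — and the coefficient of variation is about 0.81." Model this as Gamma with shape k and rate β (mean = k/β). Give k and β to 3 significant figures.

For Gamma(k, rate β): mean = k/β, variance = k/β², so CV = 1/√k.
CV = 0.81, hence k = 1/CV² = 1.52.
Then β = k/mean = 1.52/77.4 = 0.0197.

k ≈ 1.52, β ≈ 0.0197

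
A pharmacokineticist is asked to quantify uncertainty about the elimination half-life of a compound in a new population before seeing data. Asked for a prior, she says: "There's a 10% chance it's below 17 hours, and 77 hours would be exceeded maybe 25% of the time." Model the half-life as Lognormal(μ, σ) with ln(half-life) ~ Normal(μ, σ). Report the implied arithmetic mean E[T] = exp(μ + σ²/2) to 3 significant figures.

E[T] ≈ 61.6 hours

If T ~ Lognormal(μ,σ) then ln T ~ Normal(μ,σ), so the p-quantile of ln T is μ + z_p·σ.
ln(17) = 2.833 and ln(77) = 4.344; z_{0.1} = -1.282, z_{0.75} = 0.6745.
σ = (4.344 − 2.833)/(0.6745 − (-1.282)) = 0.772.
μ = 2.833 − (-1.282)·0.772 = 3.823.
E[T] = exp(μ + σ²/2) = exp(3.823 + 0.2982) = 61.6 hours.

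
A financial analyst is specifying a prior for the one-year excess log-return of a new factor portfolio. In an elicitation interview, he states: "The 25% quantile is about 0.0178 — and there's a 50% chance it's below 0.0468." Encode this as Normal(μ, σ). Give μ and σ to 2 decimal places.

For Normal(μ,σ), the p-quantile is μ + z_p·σ. Here z_{0.25} = -0.6745, z_{0.5} = 0.
So 0.0178 = μ − 0.6745σ and 0.0468 = μ + 0σ.
Subtracting: σ = (0.0468 − 0.0178)/(0 − (-0.6745)) = 0.04.
Then μ = 0.0178 − (-0.6745)·0.04 = 0.05.

μ = 0.05, σ = 0.04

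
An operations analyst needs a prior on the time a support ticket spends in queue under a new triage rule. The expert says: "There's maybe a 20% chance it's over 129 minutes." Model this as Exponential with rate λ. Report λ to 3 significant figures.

λ ≈ 0.0125

P(T > 129.0) = e^(−λ·129.0) = 0.2, so λ = −ln(0.2)/129.0 = 0.0125.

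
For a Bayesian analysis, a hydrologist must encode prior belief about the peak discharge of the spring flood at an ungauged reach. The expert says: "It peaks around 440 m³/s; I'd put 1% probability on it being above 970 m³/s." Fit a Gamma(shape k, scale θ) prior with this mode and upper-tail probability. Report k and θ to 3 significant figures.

k ≈ 8.71, θ ≈ 57.1

Gamma(k,θ) with k>1 has mode (k−1)θ, so θ = 440/(k−1).
Need P(X < 970) = 0.99 with θ tied to k this way. Start at k = 2, θ = 440: P(X<970) ≈ 0.647.
Too low — raise k to concentrate. Iterating converges to k ≈ 8.71.
Then θ = 440/(8.71−1) ≈ 57.1.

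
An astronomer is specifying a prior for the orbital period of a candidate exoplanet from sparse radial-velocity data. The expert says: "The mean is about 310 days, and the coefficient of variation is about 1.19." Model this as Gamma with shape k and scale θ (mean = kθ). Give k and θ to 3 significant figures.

k ≈ 0.706, θ ≈ 439

For Gamma(k, scale θ): mean = kθ, variance = kθ², so CV = 1/√k.
CV = 1.19, hence k = 1/CV² = 0.706.
Then θ = mean/k = 310/0.706 = 439.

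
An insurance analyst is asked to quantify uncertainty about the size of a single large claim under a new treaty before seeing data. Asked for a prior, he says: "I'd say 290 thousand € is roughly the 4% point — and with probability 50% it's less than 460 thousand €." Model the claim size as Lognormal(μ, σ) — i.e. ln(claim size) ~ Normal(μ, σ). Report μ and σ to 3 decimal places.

If T ~ Lognormal(μ,σ) then ln T ~ Normal(μ,σ), so the p-quantile of ln T is μ + z_p·σ.
ln(290) = 5.67 and ln(460) = 6.131; z_{0.04} = -1.751, z_{0.5} = 0.
σ = (6.131 − 5.67)/(0 − (-1.751)) = 0.264.
μ = 5.67 − (-1.751)·0.264 = 6.131.

μ ≈ 6.131, σ ≈ 0.264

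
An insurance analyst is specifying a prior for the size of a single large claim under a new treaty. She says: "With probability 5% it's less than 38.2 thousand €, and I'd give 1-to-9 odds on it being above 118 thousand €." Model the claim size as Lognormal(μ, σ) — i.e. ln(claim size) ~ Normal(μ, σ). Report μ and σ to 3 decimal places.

If T ~ Lognormal(μ,σ) then ln T ~ Normal(μ,σ), so the p-quantile of ln T is μ + z_p·σ.
ln(38.2) = 3.643 and ln(118) = 4.771; z_{0.05} = -1.645, z_{0.9} = 1.282.
σ = (4.771 − 3.643)/(1.282 − (-1.645)) = 0.385.
μ = 3.643 − (-1.645)·0.385 = 4.277.

μ ≈ 4.277, σ ≈ 0.385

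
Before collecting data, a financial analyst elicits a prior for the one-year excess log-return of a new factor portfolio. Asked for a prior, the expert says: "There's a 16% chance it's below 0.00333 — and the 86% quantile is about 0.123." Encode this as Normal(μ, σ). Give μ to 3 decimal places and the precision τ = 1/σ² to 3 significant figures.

The p-quantile of Normal(μ,σ) is μ + z_p·σ, with z_{0.16} = -0.9945 and z_{0.86} = 1.08.
Eliminate σ: μ = (z₂·x₁ − z₁·x₂)/(z₂ − z₁) = (1.08·0.00333 − (-0.9945)·0.123)/2.075 = 0.061.
Then σ = (x₂ − x₁)/(z₂ − z₁) = (0.123 − 0.00333)/2.075 = 0.058.
Precision τ = 1/σ² = 1/0.05768² = 301.

μ = 0.061, τ = 301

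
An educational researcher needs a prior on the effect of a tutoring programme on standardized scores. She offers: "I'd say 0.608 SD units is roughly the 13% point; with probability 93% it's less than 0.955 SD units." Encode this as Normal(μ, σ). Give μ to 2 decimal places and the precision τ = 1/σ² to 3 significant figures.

μ = 0.76, τ = 56.2

The p-quantile of Normal(μ,σ) is μ + z_p·σ, with z_{0.13} = -1.126 and z_{0.93} = 1.476.
Eliminate σ: μ = (z₂·x₁ − z₁·x₂)/(z₂ − z₁) = (1.476·0.608 − (-1.126)·0.955)/2.602 = 0.76.
Then σ = (x₂ − x₁)/(z₂ − z₁) = (0.955 − 0.608)/2.602 = 0.13.
Precision τ = 1/σ² = 1/0.1333² = 56.2.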